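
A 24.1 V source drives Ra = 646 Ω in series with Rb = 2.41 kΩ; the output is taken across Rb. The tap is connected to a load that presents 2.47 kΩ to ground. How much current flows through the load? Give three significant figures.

I_L ≈ 6.38 mA

Rb‖R_L = 1220 Ω; V_out = 24.1 × 1220/1866 = 15.76 V.
I_L = V_out / R_L = 15.76 / 2.47 kΩ = 6.38 mA.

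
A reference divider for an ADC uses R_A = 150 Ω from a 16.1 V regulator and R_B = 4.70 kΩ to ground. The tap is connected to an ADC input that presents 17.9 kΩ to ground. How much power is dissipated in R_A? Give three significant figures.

Total resistance from the source is R_A + (R_B‖R_L) = 3873 Ω, so I = 16.1/3873 Ω = 4.157 mA.
P = I²·R_A = (4.157 mA)² × 150 Ω = 2.59 mW.

P ≈ 2.59 mW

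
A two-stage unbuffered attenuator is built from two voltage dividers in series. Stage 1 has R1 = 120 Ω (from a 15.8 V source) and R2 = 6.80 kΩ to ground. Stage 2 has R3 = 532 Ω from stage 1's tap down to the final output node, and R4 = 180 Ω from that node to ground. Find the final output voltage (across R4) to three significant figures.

V_out ≈ 3.37 V

Stage 2 presents R3+R4 = 712.0 Ω as a load on stage 1's tap.
Stage 1's lower leg becomes R2‖(R3+R4) = 644.5 Ω, so V_mid = 15.8 × 644.5/764.5 = 13.32 V.
Stage 2 is itself unloaded: V_out = V_mid × R4/(R3+R4) = 13.32 × 180/712.0 = 3.37 V.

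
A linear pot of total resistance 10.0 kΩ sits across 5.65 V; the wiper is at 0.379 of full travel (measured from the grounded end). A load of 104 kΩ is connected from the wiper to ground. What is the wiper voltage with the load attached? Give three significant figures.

V ≈ 2.09 V

The wiper splits the pot into (1−α)R = 6.210 kΩ above and αR = 3.790 kΩ below.
Lower section ‖ load = 3.657 kΩ.
V_wiper = 5.65 × 3.657/(6.210 + 3.657) = 2.09 V.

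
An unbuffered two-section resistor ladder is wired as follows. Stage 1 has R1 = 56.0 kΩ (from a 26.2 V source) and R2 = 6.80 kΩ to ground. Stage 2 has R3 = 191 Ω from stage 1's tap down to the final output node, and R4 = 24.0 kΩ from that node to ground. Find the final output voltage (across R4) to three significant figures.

Stage 2 presents R3+R4 = 24190 Ω as a load on stage 1's tap.
Stage 1's lower leg becomes R2‖(R3+R4) = 5308 Ω, so V_mid = 26.2 × 5308/61310 = 2.268 V.
Stage 2 is itself unloaded: V_out = V_mid × R4/(R3+R4) = 2.268 × 24000/24190 = 2.25 V.

V_out ≈ 2.25 V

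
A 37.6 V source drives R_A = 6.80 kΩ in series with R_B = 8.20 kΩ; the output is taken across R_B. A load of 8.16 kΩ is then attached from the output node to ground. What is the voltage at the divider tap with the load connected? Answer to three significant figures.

The load sits in parallel with R_B: R_B‖R_L = (8.20 × 8.16) / (8.20 + 8.16) = 4.090 kΩ.
V_out = 37.6 × 4.090 / (6.80 + 4.090) = 37.6 × 4.090/10.89 = 14.1 V.

V_out ≈ 14.1 V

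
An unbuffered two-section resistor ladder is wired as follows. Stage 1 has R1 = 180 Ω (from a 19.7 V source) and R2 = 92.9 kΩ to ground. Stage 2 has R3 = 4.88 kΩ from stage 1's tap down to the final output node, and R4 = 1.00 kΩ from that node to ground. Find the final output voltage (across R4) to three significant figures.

Stage 2 presents R3+R4 = 5880 Ω as a load on stage 1's tap.
Stage 1's lower leg becomes R2‖(R3+R4) = 5530 Ω, so V_mid = 19.7 × 5530/5710 = 19.08 V.
Stage 2 is itself unloaded: V_out = V_mid × R4/(R3+R4) = 19.08 × 1000/5880 = 3.24 V.

V_out ≈ 3.24 V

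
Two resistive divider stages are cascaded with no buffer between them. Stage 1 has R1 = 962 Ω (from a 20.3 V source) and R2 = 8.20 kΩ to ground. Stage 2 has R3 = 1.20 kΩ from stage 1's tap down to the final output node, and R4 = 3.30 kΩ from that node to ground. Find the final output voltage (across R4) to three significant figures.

Stage 2 presents R3+R4 = 4500 Ω as a load on stage 1's tap.
Stage 1's lower leg becomes R2‖(R3+R4) = 2906 Ω, so V_mid = 20.3 × 2906/3868 = 15.25 V.
Stage 2 is itself unloaded: V_out = V_mid × R4/(R3+R4) = 15.25 × 3300/4500 = 11.2 V.

V_out ≈ 11.2 V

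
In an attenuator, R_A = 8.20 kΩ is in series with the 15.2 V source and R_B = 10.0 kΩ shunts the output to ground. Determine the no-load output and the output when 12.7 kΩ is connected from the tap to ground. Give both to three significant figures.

Unloaded: 8.35 V; loaded: 6.16 V

Open-circuit: V = 15.2 × 10.0/(8.20 + 10.0) = 8.35 V.
With the load, R_B becomes R_B‖R_L = 5.595 kΩ, so V = 15.2 × 5.595/13.79 = 6.16 V.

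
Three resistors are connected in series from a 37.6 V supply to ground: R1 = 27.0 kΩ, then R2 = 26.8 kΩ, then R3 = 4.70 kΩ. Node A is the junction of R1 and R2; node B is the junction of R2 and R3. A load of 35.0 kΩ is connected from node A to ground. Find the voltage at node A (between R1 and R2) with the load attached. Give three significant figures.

Below node A the series string R2+R3 = 31.50 kΩ sits in parallel with the 35.0 kΩ load: 16.58 kΩ.
V_A = 37.6 × 16.58/(27.0 + 16.58) = 14.3 V.

V ≈ 14.3 V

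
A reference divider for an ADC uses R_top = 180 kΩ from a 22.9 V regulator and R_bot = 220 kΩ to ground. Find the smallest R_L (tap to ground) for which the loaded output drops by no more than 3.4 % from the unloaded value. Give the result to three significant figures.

Output resistance R_th = R_top‖R_bot = (180 × 220)/400.0 = 99.00 kΩ.
The fractional drop is R_th/(R_th + R_L); requiring this ≤ 0.0340 gives R_L ≥ R_th(1/0.0340 − 1) = 99.00 × 28.41 = 2.81 MΩ.

R_L(min) ≈ 2.81 MΩ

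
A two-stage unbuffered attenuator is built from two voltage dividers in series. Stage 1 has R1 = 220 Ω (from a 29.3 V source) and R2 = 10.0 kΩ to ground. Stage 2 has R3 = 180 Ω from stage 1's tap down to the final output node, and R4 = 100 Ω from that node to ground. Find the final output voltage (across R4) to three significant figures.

V_out ≈ 5.79 V

Stage 2 presents R3+R4 = 280.0 Ω as a load on stage 1's tap.
Stage 1's lower leg becomes R2‖(R3+R4) = 272.4 Ω, so V_mid = 29.3 × 272.4/492.4 = 16.21 V.
Stage 2 is itself unloaded: V_out = V_mid × R4/(R3+R4) = 16.21 × 100/280.0 = 5.79 V.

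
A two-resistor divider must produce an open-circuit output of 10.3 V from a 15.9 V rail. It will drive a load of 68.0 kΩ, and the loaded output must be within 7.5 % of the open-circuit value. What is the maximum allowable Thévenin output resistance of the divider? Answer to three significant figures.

R_th ≤ 5.51 kΩ

Loading drop = R_th/(R_th + R_L) ≤ 0.0750, so R_th ≤ R_L · ε/(1−ε) = 68.0 kΩ × 0.0750/0.9250 = 5.51 kΩ.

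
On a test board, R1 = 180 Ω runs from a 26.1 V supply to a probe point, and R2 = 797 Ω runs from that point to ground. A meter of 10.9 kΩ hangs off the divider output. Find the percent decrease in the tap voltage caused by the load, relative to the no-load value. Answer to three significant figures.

The divider's output (Thévenin) resistance is R1‖R2 = 146.8 Ω.
Fractional drop under load = R_th/(R_th + R_L) = 146.8 / (146.8 + 10900) = 0.01329.
So the output falls by 1.33 %.

1.33 %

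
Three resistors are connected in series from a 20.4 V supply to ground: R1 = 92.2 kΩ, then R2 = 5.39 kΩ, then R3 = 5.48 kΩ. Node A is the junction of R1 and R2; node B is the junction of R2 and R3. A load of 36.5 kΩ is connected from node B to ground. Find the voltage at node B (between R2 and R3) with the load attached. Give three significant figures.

At node B, R3 is in parallel with the load: R3‖R_L = 4.765 kΩ.
Below node A the resistance is R2 + (R3‖R_L) = 10.15 kΩ, so V_A = 20.4 × 10.15/102.4 = 2.024 V.
Then V_B = V_A × (R3‖R_L)/(R2 + R3‖R_L) = 2.024 × 4.765/10.15 = 0.950 V.

V ≈ 0.950 V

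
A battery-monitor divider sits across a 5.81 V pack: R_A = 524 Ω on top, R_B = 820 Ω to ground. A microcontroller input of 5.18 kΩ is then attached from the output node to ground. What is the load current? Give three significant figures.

I_L ≈ 0.645 mA

R_B‖R_L = 707.9 Ω; V_out = 5.81 × 707.9/1232 = 3.339 V.
I_L = V_out / R_L = 3.339 / 5.18 kΩ = 0.645 mA.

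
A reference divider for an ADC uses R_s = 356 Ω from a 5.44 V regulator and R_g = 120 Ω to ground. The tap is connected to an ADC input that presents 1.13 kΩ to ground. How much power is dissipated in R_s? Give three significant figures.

P ≈ 48.8 mW

Total resistance from the source is R_s + (R_g‖R_L) = 464.5 Ω, so I = 5.44/464.5 Ω = 11.71 mA.
P = I²·R_s = (11.71 mA)² × 356 Ω = 48.8 mW.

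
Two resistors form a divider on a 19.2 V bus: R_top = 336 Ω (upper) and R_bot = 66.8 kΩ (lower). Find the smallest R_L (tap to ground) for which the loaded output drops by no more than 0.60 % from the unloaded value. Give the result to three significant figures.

Output resistance R_th = R_top‖R_bot = (336 × 66800)/67140 = 334.3 Ω.
The fractional drop is R_th/(R_th + R_L); requiring this ≤ 0.00600 gives R_L ≥ R_th(1/0.00600 − 1) = 334.3 × 165.7 = 55.4 kΩ.

R_L(min) ≈ 55.4 kΩ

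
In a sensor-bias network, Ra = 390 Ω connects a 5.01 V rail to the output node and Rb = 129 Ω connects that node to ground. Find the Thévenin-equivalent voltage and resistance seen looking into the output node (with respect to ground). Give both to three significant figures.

V_th is the open-circuit tap voltage: 5.01 × 129/(390 + 129) = 1.25 V.
With the supply zeroed, Ra and Rb appear in parallel from the tap: R_th = Ra‖Rb = (390 × 129)/519.0 = 96.9 Ω.

V_th = 1.25 V, R_th = 96.9 Ω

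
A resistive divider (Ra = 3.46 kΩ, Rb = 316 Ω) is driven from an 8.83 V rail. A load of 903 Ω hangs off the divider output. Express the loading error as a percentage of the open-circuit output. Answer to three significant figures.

The divider's output (Thévenin) resistance is Ra‖Rb = 289.6 Ω.
Fractional drop under load = R_th/(R_th + R_L) = 289.6 / (289.6 + 903) = 0.2428.
So the output falls by 24.3 %.

24.3 %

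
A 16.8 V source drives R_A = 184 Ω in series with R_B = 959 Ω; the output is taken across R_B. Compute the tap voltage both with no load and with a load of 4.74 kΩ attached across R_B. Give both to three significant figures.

Unloaded: 14.1 V; loaded: 13.7 V

Open-circuit: V = 16.8 × 959/(184 + 959) = 14.1 V.
With the load, R_B becomes R_B‖R_L = 797.6 Ω, so V = 16.8 × 797.6/981.6 = 13.7 V.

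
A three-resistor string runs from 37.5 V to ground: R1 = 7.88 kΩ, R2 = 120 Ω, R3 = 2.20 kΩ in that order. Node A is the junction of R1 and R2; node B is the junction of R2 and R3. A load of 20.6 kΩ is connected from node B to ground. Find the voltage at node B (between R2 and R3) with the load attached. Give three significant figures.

V ≈ 7.46 V

At node B, R3 is in parallel with the load: R3‖R_L = 1988 Ω.
Below node A the resistance is R2 + (R3‖R_L) = 2108 Ω, so V_A = 37.5 × 2108/9988 = 7.914 V.
Then V_B = V_A × (R3‖R_L)/(R2 + R3‖R_L) = 7.914 × 1988/2108 = 7.46 V.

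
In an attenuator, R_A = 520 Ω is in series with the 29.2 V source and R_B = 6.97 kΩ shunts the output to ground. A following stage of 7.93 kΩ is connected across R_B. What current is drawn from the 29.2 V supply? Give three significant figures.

I ≈ 6.90 mA

R_B‖R_L = 3710 Ω, so the source sees R_A + R_B‖R_L = 4230 Ω.
I = 29.2 V / 4230 Ω = 6.90 mA.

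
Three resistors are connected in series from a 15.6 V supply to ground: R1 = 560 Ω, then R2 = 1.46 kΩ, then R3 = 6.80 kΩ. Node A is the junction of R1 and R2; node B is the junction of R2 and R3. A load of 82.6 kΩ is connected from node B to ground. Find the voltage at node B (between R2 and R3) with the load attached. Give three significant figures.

At node B, R3 is in parallel with the load: R3‖R_L = 6283 Ω.
Below node A the resistance is R2 + (R3‖R_L) = 7743 Ω, so V_A = 15.6 × 7743/8303 = 14.55 V.
Then V_B = V_A × (R3‖R_L)/(R2 + R3‖R_L) = 14.55 × 6283/7743 = 11.8 V.

V ≈ 11.8 V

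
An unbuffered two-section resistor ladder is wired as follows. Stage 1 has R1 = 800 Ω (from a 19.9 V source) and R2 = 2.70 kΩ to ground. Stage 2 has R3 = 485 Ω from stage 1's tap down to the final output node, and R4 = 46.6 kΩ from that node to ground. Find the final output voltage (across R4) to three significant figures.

V_out ≈ 15.0 V

Stage 2 presents R3+R4 = 47080 Ω as a load on stage 1's tap.
Stage 1's lower leg becomes R2‖(R3+R4) = 2554 Ω, so V_mid = 19.9 × 2554/3354 = 15.15 V.
Stage 2 is itself unloaded: V_out = V_mid × R4/(R3+R4) = 15.15 × 46600/47080 = 15.0 V.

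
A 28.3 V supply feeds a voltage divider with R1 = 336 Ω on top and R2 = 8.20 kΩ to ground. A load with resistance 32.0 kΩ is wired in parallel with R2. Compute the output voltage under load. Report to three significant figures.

The load sits in parallel with R2: R2‖R_L = (8200 × 32000) / (8200 + 32000) = 6527 Ω.
V_out = 28.3 × 6527 / (336 + 6527) = 28.3 × 6527/6863 = 26.9 V.

V_out ≈ 26.9 V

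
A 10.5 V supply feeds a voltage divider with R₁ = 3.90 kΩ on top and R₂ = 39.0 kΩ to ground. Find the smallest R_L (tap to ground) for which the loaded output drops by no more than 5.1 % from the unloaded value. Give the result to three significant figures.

Output resistance R_th = R₁‖R₂ = (3.90 × 39.0)/42.90 = 3.545 kΩ.
The fractional drop is R_th/(R_th + R_L); requiring this ≤ 0.0510 gives R_L ≥ R_th(1/0.0510 − 1) = 3.545 × 18.61 = 66.0 kΩ.

R_L(min) ≈ 66.0 kΩ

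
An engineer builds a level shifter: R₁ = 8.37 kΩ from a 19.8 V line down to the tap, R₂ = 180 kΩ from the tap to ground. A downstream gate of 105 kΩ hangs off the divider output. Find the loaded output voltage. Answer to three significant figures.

The load sits in parallel with R₂: R₂‖R_L = (180 × 105) / (180 + 105) = 66.32 kΩ.
V_out = 19.8 × 66.32 / (8.37 + 66.32) = 19.8 × 66.32/74.69 = 17.6 V.

V_out ≈ 17.6 V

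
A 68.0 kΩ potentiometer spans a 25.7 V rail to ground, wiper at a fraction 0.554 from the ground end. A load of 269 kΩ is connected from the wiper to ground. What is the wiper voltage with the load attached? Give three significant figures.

The wiper splits the pot into (1−α)R = 30.33 kΩ above and αR = 37.67 kΩ below.
Lower section ‖ load = 33.04 kΩ.
V_wiper = 25.7 × 33.04/(30.33 + 33.04) = 13.4 V.

V ≈ 13.4 V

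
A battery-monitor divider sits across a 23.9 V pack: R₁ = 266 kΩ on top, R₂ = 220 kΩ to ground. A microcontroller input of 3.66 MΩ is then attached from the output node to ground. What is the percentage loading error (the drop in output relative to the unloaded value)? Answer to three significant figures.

The divider's output (Thévenin) resistance is R₁‖R₂ = 120.4 kΩ.
Fractional drop under load = R_th/(R_th + R_L) = 120.4 / (120.4 + 3660) = 0.03185.
So the output falls by 3.19 %.

3.19 %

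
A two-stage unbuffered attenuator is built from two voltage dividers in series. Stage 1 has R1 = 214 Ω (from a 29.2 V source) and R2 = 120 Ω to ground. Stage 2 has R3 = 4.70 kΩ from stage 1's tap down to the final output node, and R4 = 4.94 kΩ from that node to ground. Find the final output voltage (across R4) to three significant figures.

V_out ≈ 5.33 V

Stage 2 presents R3+R4 = 9640 Ω as a load on stage 1's tap.
Stage 1's lower leg becomes R2‖(R3+R4) = 118.5 Ω, so V_mid = 29.2 × 118.5/332.5 = 10.41 V.
Stage 2 is itself unloaded: V_out = V_mid × R4/(R3+R4) = 10.41 × 4940/9640 = 5.33 V.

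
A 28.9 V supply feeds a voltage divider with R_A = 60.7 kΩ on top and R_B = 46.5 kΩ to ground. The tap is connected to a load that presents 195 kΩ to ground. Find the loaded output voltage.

V_out ≈ 11.0 V

The load sits in parallel with R_B: R_B‖R_L = (46.5 × 195) / (46.5 + 195) = 37.55 kΩ.
V_out = 28.9 × 37.55 / (60.7 + 37.55) = 28.9 × 37.55/98.25 = 11.0 V.
(Unloaded it would have been 12.5 V.)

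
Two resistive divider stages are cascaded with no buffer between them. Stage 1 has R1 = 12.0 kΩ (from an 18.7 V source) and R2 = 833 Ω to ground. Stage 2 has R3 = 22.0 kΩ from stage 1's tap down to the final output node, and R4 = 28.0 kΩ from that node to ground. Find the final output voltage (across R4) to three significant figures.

Stage 2 presents R3+R4 = 50000 Ω as a load on stage 1's tap.
Stage 1's lower leg becomes R2‖(R3+R4) = 819.3 Ω, so V_mid = 18.7 × 819.3/12820 = 1.195 V.
Stage 2 is itself unloaded: V_out = V_mid × R4/(R3+R4) = 1.195 × 28000/50000 = 0.669 V.

V_out ≈ 0.669 V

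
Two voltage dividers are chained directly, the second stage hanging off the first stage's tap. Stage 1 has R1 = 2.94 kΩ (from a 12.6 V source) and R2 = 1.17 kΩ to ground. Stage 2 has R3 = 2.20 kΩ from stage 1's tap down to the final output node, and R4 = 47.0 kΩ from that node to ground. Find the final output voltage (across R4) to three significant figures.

V_out ≈ 3.37 V

Stage 2 presents R3+R4 = 49.20 kΩ as a load on stage 1's tap.
Stage 1's lower leg becomes R2‖(R3+R4) = 1.143 kΩ, so V_mid = 12.6 × 1.143/4.083 = 3.527 V.
Stage 2 is itself unloaded: V_out = V_mid × R4/(R3+R4) = 3.527 × 47.0/49.20 = 3.37 V.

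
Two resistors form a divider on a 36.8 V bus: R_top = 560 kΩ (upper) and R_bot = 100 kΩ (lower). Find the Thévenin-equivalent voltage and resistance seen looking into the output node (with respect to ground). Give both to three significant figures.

V_th is the open-circuit tap voltage: 36.8 × 100/(560 + 100) = 5.58 V.
With the supply zeroed, R_top and R_bot appear in parallel from the tap: R_th = R_top‖R_bot = (560 × 100)/660.0 = 84.8 kΩ.

V_th = 5.58 V, R_th = 84.8 kΩ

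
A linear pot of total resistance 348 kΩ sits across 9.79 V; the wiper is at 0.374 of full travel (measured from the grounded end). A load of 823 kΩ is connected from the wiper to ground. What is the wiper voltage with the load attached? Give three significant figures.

V ≈ 3.33 V

The wiper splits the pot into (1−α)R = 217.8 kΩ above and αR = 130.2 kΩ below.
Lower section ‖ load = 112.4 kΩ.
V_wiper = 9.79 × 112.4/(217.8 + 112.4) = 3.33 V.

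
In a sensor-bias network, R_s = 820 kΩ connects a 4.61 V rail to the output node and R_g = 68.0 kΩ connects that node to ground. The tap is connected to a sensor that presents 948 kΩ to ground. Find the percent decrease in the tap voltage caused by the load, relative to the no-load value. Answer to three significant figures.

The divider's output (Thévenin) resistance is R_s‖R_g = 62.79 kΩ.
Fractional drop under load = R_th/(R_th + R_L) = 62.79 / (62.79 + 948) = 0.06212.
So the output falls by 6.21 %.

6.21 %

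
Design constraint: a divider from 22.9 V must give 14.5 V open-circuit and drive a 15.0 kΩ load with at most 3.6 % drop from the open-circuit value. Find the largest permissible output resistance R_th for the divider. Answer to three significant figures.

Loading drop = R_th/(R_th + R_L) ≤ 0.0360, so R_th ≤ R_L · ε/(1−ε) = 15.0 kΩ × 0.0360/0.9640 = 560 Ω.

R_th ≤ 560 Ω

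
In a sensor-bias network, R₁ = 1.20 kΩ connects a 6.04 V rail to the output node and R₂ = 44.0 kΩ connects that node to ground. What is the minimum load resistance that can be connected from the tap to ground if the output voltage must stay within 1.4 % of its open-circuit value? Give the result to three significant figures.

Output resistance R_th = R₁‖R₂ = (1.20 × 44.0)/45.20 = 1.168 kΩ.
The fractional drop is R_th/(R_th + R_L); requiring this ≤ 0.0140 gives R_L ≥ R_th(1/0.0140 − 1) = 1.168 × 70.43 = 82.3 kΩ.

R_L(min) ≈ 82.3 kΩ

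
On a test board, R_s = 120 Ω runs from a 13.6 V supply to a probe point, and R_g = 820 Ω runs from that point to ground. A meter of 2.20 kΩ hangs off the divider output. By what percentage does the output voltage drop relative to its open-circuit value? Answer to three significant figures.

4.54 %

The divider's output (Thévenin) resistance is R_s‖R_g = 104.7 Ω.
Fractional drop under load = R_th/(R_th + R_L) = 104.7 / (104.7 + 2200) = 0.04542.
So the output falls by 4.54 %.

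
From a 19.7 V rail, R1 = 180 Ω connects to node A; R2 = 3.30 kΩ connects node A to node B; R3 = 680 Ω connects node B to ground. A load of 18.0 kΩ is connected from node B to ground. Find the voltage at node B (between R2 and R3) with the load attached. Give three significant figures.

V ≈ 3.12 V

At node B, R3 is in parallel with the load: R3‖R_L = 655.2 Ω.
Below node A the resistance is R2 + (R3‖R_L) = 3955 Ω, so V_A = 19.7 × 3955/4135 = 18.84 V.
Then V_B = V_A × (R3‖R_L)/(R2 + R3‖R_L) = 18.84 × 655.2/3955 = 3.12 V.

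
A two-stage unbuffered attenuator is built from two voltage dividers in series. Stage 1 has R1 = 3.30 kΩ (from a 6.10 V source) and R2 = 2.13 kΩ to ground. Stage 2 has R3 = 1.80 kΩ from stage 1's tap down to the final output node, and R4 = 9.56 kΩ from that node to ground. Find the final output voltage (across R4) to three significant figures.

Stage 2 presents R3+R4 = 11.36 kΩ as a load on stage 1's tap.
Stage 1's lower leg becomes R2‖(R3+R4) = 1.794 kΩ, so V_mid = 6.10 × 1.794/5.094 = 2.148 V.
Stage 2 is itself unloaded: V_out = V_mid × R4/(R3+R4) = 2.148 × 9.56/11.36 = 1.81 V.

V_out ≈ 1.81 V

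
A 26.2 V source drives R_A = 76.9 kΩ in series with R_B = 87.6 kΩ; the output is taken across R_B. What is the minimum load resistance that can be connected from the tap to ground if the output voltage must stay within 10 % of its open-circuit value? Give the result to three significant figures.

R_L(min) ≈ 369 kΩ

Output resistance R_th = R_A‖R_B = (76.9 × 87.6)/164.5 = 40.95 kΩ.
The fractional drop is R_th/(R_th + R_L); requiring this ≤ 0.100 gives R_L ≥ R_th(1/0.100 − 1) = 40.95 × 9.000 = 369 kΩ.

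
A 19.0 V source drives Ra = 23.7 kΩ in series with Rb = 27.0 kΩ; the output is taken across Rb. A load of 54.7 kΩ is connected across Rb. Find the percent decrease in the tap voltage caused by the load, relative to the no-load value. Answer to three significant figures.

Unloaded V = 19.0 × 27.0/50.70 = 10.12 V.
Loaded: Rb‖R_L = 18.08 kΩ, giving V = 19.0 × 18.08/41.78 = 8.221 V.
Drop = (10.12 − 8.221) / 10.12 = 18.7 %.

18.7 %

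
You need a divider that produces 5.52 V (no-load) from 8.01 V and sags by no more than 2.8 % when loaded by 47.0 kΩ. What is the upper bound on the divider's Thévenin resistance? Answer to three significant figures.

R_th ≤ 1.35 kΩ

Loading drop = R_th/(R_th + R_L) ≤ 0.0280, so R_th ≤ R_L · ε/(1−ε) = 47.0 kΩ × 0.0280/0.9720 = 1.35 kΩ.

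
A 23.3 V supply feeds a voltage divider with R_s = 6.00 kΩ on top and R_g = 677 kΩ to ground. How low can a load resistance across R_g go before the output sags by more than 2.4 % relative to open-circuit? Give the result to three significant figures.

Output resistance R_th = R_s‖R_g = (6.00 × 677)/683.0 = 5.947 kΩ.
The fractional drop is R_th/(R_th + R_L); requiring this ≤ 0.0240 gives R_L ≥ R_th(1/0.0240 − 1) = 5.947 × 40.67 = 242 kΩ.

R_L(min) ≈ 242 kΩ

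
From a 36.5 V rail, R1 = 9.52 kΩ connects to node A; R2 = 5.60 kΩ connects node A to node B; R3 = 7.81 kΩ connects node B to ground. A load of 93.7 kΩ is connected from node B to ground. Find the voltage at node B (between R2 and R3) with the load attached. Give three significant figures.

V ≈ 11.8 V

At node B, R3 is in parallel with the load: R3‖R_L = 7.209 kΩ.
Below node A the resistance is R2 + (R3‖R_L) = 12.81 kΩ, so V_A = 36.5 × 12.81/22.33 = 20.94 V.
Then V_B = V_A × (R3‖R_L)/(R2 + R3‖R_L) = 20.94 × 7.209/12.81 = 11.8 V.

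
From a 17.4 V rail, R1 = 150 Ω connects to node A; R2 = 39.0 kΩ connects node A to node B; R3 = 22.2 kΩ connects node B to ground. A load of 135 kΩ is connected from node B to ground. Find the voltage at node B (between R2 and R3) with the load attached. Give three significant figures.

V ≈ 5.70 V

At node B, R3 is in parallel with the load: R3‖R_L = 19060 Ω.
Below node A the resistance is R2 + (R3‖R_L) = 58060 Ω, so V_A = 17.4 × 58060/58210 = 17.36 V.
Then V_B = V_A × (R3‖R_L)/(R2 + R3‖R_L) = 17.36 × 19060/58060 = 5.70 V.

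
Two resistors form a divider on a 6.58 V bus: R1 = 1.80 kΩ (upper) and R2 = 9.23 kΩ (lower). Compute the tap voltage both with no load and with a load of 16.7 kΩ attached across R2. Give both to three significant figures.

Open-circuit: V = 6.58 × 9.23/(1.80 + 9.23) = 5.51 V.
With the load, R2 becomes R2‖R_L = 5.945 kΩ, so V = 6.58 × 5.945/7.745 = 5.05 V.

Unloaded: 5.51 V; loaded: 5.05 V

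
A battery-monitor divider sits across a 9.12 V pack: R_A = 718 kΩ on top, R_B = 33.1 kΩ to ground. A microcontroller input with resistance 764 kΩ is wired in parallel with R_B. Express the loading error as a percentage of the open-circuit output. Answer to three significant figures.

The divider's output (Thévenin) resistance is R_A‖R_B = 31.64 kΩ.
Fractional drop under load = R_th/(R_th + R_L) = 31.64 / (31.64 + 764) = 0.03977.
So the output falls by 3.98 %.

3.98 %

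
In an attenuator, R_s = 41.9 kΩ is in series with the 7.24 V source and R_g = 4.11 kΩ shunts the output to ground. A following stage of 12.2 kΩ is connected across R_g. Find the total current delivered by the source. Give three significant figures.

R_g‖R_L = 3.074 kΩ, so the source sees R_s + R_g‖R_L = 44.97 kΩ.
I = 7.24 V / 44.97 kΩ = 0.161 mA.

I ≈ 0.161 mA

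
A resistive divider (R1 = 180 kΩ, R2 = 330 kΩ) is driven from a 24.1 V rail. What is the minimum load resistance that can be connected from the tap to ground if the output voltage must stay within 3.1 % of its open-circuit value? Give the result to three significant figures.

R_L(min) ≈ 3.64 MΩ

Output resistance R_th = R1‖R2 = (180 × 330)/510.0 = 116.5 kΩ.
The fractional drop is R_th/(R_th + R_L); requiring this ≤ 0.0310 gives R_L ≥ R_th(1/0.0310 − 1) = 116.5 × 31.26 = 3.64 MΩ.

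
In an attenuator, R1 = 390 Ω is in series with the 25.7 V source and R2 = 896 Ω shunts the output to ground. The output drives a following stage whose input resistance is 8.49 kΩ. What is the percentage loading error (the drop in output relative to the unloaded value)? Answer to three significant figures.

The divider's output (Thévenin) resistance is R1‖R2 = 271.7 Ω.
Fractional drop under load = R_th/(R_th + R_L) = 271.7 / (271.7 + 8490) = 0.03101.
So the output falls by 3.10 %.

3.10 %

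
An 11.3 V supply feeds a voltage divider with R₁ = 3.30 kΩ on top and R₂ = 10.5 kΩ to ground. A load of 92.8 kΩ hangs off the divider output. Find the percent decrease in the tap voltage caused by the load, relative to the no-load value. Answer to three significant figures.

The divider's output (Thévenin) resistance is R₁‖R₂ = 2.511 kΩ.
Fractional drop under load = R_th/(R_th + R_L) = 2.511 / (2.511 + 92.8) = 0.02634.
So the output falls by 2.63 %.

2.63 %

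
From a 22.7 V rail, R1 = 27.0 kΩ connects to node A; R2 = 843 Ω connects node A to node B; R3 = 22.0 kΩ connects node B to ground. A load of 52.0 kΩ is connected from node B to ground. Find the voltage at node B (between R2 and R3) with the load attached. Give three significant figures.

At node B, R3 is in parallel with the load: R3‖R_L = 15460 Ω.
Below node A the resistance is R2 + (R3‖R_L) = 16300 Ω, so V_A = 22.7 × 16300/43300 = 8.546 V.
Then V_B = V_A × (R3‖R_L)/(R2 + R3‖R_L) = 8.546 × 15460/16300 = 8.10 V.

V ≈ 8.10 V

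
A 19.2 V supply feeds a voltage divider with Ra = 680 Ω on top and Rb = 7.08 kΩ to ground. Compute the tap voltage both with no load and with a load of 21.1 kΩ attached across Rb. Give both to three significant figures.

Open-circuit: V = 19.2 × 7080/(680 + 7080) = 17.5 V.
With the load, Rb becomes Rb‖R_L = 5301 Ω, so V = 19.2 × 5301/5981 = 17.0 V.

Unloaded: 17.5 V; loaded: 17.0 V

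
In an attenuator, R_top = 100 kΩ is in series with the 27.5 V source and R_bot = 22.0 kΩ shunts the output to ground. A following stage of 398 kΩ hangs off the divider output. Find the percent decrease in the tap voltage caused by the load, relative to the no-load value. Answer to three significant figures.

4.33 %

The divider's output (Thévenin) resistance is R_top‖R_bot = 18.03 kΩ.
Fractional drop under load = R_th/(R_th + R_L) = 18.03 / (18.03 + 398) = 0.04334.
So the output falls by 4.33 %.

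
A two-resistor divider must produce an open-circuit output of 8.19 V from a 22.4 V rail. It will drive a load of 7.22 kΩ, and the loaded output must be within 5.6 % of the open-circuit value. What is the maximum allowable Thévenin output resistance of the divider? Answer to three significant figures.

Loading drop = R_th/(R_th + R_L) ≤ 0.0560, so R_th ≤ R_L · ε/(1−ε) = 7.22 kΩ × 0.0560/0.9440 = 428 Ω.

R_th ≤ 428 Ω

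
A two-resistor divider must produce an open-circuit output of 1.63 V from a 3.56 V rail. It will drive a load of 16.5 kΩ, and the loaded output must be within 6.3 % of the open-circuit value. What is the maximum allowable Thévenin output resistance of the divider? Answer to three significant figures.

R_th ≤ 1.11 kΩ

Loading drop = R_th/(R_th + R_L) ≤ 0.0630, so R_th ≤ R_L · ε/(1−ε) = 16.5 kΩ × 0.0630/0.9370 = 1.11 kΩ.
(Any R1, R2 with R2/(R1+R2) = 0.458 and R1‖R2 ≤ 1.11 kΩ will meet the spec.)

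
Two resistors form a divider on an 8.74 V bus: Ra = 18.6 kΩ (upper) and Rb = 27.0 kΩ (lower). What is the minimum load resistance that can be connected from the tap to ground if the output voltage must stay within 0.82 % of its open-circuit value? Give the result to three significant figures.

R_L(min) ≈ 1.33 MΩ

Output resistance R_th = Ra‖Rb = (18.6 × 27.0)/45.60 = 11.01 kΩ.
The fractional drop is R_th/(R_th + R_L); requiring this ≤ 0.00820 gives R_L ≥ R_th(1/0.00820 − 1) = 11.01 × 121.0 = 1.33 MΩ.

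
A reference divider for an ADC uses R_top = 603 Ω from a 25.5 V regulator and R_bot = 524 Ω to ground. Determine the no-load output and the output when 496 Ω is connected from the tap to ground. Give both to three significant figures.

Unloaded: 11.9 V; loaded: 7.57 V

Open-circuit: V = 25.5 × 524/(603 + 524) = 11.9 V.
With the load, R_bot becomes R_bot‖R_L = 254.8 Ω, so V = 25.5 × 254.8/857.8 = 7.57 V.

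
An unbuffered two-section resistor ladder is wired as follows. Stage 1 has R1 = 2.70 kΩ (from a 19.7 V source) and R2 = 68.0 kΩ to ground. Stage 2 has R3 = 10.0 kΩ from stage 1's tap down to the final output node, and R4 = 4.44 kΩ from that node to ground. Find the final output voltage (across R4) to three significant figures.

V_out ≈ 4.94 V

Stage 2 presents R3+R4 = 14.44 kΩ as a load on stage 1's tap.
Stage 1's lower leg becomes R2‖(R3+R4) = 11.91 kΩ, so V_mid = 19.7 × 11.91/14.61 = 16.06 V.
Stage 2 is itself unloaded: V_out = V_mid × R4/(R3+R4) = 16.06 × 4.44/14.44 = 4.94 V.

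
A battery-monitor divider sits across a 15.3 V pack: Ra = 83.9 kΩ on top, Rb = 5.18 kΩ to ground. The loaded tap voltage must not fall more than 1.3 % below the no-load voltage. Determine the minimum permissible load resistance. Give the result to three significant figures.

R_L(min) ≈ 370 kΩ

Output resistance R_th = Ra‖Rb = (83.9 × 5.18)/89.08 = 4.879 kΩ.
The fractional drop is R_th/(R_th + R_L); requiring this ≤ 0.0130 gives R_L ≥ R_th(1/0.0130 − 1) = 4.879 × 75.92 = 370 kΩ.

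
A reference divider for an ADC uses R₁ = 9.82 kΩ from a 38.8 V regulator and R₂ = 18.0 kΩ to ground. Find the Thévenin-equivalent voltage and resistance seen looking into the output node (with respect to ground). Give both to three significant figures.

V_th = 25.1 V, R_th = 6.35 kΩ

V_th is the open-circuit tap voltage: 38.8 × 18.0/(9.82 + 18.0) = 25.1 V.
With the supply zeroed, R₁ and R₂ appear in parallel from the tap: R_th = R₁‖R₂ = (9.82 × 18.0)/27.82 = 6.35 kΩ.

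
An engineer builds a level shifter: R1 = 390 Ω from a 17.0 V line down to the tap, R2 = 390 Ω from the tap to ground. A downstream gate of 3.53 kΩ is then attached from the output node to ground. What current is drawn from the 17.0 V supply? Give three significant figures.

I ≈ 22.9 mA

R2‖R_L = 351.2 Ω, so the source sees R1 + R2‖R_L = 741.2 Ω.
I = 17.0 V / 741.2 Ω = 22.9 mA.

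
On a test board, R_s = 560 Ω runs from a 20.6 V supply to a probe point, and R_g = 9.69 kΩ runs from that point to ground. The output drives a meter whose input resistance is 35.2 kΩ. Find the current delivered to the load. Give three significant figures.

I_L ≈ 0.545 mA

R_g‖R_L = 7598 Ω; V_out = 20.6 × 7598/8158 = 19.19 V.
I_L = V_out / R_L = 19.19 / 35.2 kΩ = 0.545 mA.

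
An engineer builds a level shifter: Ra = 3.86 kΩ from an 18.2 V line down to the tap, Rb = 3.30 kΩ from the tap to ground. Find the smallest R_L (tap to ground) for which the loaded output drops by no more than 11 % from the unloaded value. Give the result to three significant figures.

R_L(min) ≈ 14.4 kΩ

Output resistance R_th = Ra‖Rb = (3.86 × 3.30)/7.160 = 1.779 kΩ.
The fractional drop is R_th/(R_th + R_L); requiring this ≤ 0.110 gives R_L ≥ R_th(1/0.110 − 1) = 1.779 × 8.091 = 14.4 kΩ.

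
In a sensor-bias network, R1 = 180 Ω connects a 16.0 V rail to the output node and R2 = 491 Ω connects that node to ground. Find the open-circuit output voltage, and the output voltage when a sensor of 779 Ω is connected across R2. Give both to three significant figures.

Unloaded: 11.7 V; loaded: 10.0 V

Open-circuit: V = 16.0 × 491/(180 + 491) = 11.7 V.
With the load, R2 becomes R2‖R_L = 301.2 Ω, so V = 16.0 × 301.2/481.2 = 10.0 V.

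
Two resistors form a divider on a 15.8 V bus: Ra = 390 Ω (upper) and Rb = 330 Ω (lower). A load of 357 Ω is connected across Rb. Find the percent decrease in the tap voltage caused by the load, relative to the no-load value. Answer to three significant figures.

33.4 %

Unloaded V = 15.8 × 330/720.0 = 7.242 V.
Loaded: Rb‖R_L = 171.5 Ω, giving V = 15.8 × 171.5/561.5 = 4.826 V.
Drop = (7.242 − 4.826) / 7.242 = 33.4 %.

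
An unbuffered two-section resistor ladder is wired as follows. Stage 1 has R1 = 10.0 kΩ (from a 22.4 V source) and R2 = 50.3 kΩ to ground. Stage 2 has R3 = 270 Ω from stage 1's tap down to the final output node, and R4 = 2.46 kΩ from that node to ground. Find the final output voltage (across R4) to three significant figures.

Stage 2 presents R3+R4 = 2730 Ω as a load on stage 1's tap.
Stage 1's lower leg becomes R2‖(R3+R4) = 2589 Ω, so V_mid = 22.4 × 2589/12590 = 4.607 V.
Stage 2 is itself unloaded: V_out = V_mid × R4/(R3+R4) = 4.607 × 2460/2730 = 4.15 V.

V_out ≈ 4.15 V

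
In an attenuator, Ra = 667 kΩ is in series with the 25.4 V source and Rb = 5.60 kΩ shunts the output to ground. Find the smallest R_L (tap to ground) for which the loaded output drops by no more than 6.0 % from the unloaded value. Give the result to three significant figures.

R_L(min) ≈ 87.0 kΩ

Output resistance R_th = Ra‖Rb = (667 × 5.60)/672.6 = 5.553 kΩ.
The fractional drop is R_th/(R_th + R_L); requiring this ≤ 0.0600 gives R_L ≥ R_th(1/0.0600 − 1) = 5.553 × 15.67 = 87.0 kΩ.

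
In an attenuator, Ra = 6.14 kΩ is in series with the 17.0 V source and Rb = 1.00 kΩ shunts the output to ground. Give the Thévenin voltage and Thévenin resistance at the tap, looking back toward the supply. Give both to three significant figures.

V_th is the open-circuit tap voltage: 17.0 × 1.00/(6.14 + 1.00) = 2.38 V.
With the supply zeroed, Ra and Rb appear in parallel from the tap: R_th = Ra‖Rb = (6.14 × 1.00)/7.140 = 860 Ω.

V_th = 2.38 V, R_th = 860 Ω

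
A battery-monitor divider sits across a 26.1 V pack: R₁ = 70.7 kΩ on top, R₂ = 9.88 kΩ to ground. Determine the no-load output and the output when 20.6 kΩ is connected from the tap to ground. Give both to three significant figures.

Open-circuit: V = 26.1 × 9.88/(70.7 + 9.88) = 3.20 V.
With the load, R₂ becomes R₂‖R_L = 6.677 kΩ, so V = 26.1 × 6.677/77.38 = 2.25 V.

Unloaded: 3.20 V; loaded: 2.25 V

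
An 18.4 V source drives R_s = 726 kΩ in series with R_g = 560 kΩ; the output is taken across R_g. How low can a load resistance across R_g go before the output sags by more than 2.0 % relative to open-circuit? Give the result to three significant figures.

R_L(min) ≈ 15.5 MΩ

Output resistance R_th = R_s‖R_g = (726 × 560)/1286 = 316.1 kΩ.
The fractional drop is R_th/(R_th + R_L); requiring this ≤ 0.0200 gives R_L ≥ R_th(1/0.0200 − 1) = 316.1 × 49.00 = 15.5 MΩ.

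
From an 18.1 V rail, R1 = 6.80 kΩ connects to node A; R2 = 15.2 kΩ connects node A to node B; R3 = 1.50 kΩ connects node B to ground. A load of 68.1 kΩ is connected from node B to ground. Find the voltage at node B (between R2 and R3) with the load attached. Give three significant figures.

At node B, R3 is in parallel with the load: R3‖R_L = 1.468 kΩ.
Below node A the resistance is R2 + (R3‖R_L) = 16.67 kΩ, so V_A = 18.1 × 16.67/23.47 = 12.86 V.
Then V_B = V_A × (R3‖R_L)/(R2 + R3‖R_L) = 12.86 × 1.468/16.67 = 1.13 V.

V ≈ 1.13 V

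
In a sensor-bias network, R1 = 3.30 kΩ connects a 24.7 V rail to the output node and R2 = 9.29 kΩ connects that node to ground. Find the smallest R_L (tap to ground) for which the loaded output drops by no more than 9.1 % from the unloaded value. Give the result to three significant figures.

R_L(min) ≈ 24.3 kΩ

Output resistance R_th = R1‖R2 = (3.30 × 9.29)/12.59 = 2.435 kΩ.
The fractional drop is R_th/(R_th + R_L); requiring this ≤ 0.0910 gives R_L ≥ R_th(1/0.0910 − 1) = 2.435 × 9.989 = 24.3 kΩ.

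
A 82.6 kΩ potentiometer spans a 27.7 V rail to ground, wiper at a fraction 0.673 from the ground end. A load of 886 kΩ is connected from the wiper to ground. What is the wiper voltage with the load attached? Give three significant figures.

V ≈ 18.3 V

The wiper splits the pot into (1−α)R = 27.01 kΩ above and αR = 55.59 kΩ below.
Lower section ‖ load = 52.31 kΩ.
V_wiper = 27.7 × 52.31/(27.01 + 52.31) = 18.3 V.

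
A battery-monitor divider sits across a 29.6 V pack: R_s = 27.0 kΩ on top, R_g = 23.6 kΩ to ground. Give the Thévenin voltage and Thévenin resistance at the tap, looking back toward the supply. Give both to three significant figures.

V_th is the open-circuit tap voltage: 29.6 × 23.6/(27.0 + 23.6) = 13.8 V.
With the supply zeroed, R_s and R_g appear in parallel from the tap: R_th = R_s‖R_g = (27.0 × 23.6)/50.60 = 12.6 kΩ.

V_th = 13.8 V, R_th = 12.6 kΩ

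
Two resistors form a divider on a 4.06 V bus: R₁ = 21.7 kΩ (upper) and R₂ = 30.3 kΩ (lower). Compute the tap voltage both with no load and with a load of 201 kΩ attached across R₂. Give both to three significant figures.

Unloaded: 2.37 V; loaded: 2.23 V

Open-circuit: V = 4.06 × 30.3/(21.7 + 30.3) = 2.37 V.
With the load, R₂ becomes R₂‖R_L = 26.33 kΩ, so V = 4.06 × 26.33/48.03 = 2.23 V.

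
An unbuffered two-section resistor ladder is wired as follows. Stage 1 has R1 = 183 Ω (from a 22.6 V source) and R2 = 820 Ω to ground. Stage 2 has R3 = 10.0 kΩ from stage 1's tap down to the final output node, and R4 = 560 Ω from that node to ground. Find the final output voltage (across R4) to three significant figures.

Stage 2 presents R3+R4 = 10560 Ω as a load on stage 1's tap.
Stage 1's lower leg becomes R2‖(R3+R4) = 760.9 Ω, so V_mid = 22.6 × 760.9/943.9 = 18.22 V.
Stage 2 is itself unloaded: V_out = V_mid × R4/(R3+R4) = 18.22 × 560/10560 = 0.966 V.

V_out ≈ 0.966 V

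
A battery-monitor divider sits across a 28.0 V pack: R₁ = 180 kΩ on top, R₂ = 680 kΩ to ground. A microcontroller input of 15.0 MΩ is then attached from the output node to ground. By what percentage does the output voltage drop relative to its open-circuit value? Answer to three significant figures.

0.940 %

The divider's output (Thévenin) resistance is R₁‖R₂ = 142.3 kΩ.
Fractional drop under load = R_th/(R_th + R_L) = 142.3 / (142.3 + 15000) = 0.009399.
So the output falls by 0.940 %.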